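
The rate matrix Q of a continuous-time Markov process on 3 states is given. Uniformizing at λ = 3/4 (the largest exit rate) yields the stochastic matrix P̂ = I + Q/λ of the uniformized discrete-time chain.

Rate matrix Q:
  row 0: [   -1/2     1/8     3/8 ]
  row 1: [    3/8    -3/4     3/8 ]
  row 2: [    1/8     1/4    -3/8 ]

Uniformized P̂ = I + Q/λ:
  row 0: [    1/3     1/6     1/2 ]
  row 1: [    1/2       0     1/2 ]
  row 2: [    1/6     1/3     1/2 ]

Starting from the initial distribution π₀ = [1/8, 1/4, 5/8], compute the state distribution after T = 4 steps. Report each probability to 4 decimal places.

t=0: π = [0.1250, 0.2500, 0.6250]
t=1: π = [0.2708, 0.2292, 0.5000]
t=2: π = [0.2882, 0.2118, 0.5000]
t=3: π = [0.2853, 0.2147, 0.5000]
t=4: π = [0.2858, 0.2142, 0.5000]

π = [0.2858, 0.2142, 0.5000]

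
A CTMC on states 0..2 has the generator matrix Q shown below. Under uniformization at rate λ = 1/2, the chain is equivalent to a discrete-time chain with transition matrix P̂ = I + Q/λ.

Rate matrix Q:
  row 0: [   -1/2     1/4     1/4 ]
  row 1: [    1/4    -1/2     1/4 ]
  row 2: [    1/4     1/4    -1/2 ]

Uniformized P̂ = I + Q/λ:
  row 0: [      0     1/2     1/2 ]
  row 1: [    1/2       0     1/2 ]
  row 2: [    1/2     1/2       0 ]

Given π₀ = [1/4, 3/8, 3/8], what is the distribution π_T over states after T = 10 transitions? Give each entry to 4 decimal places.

t=0: π = [0.2500, 0.3750, 0.3750]
t=1: π = [0.3750, 0.3125, 0.3125]
t=2: π = [0.3125, 0.3438, 0.3438]
t=3: π = [0.3438, 0.3281, 0.3281]
t=4: π = [0.3281, 0.3359, 0.3359]
t=5: π = [0.3359, 0.3320, 0.3320]
t=6: π = [0.3320, 0.3340, 0.3340]
t=7: π = [0.3340, 0.3330, 0.3330]
t=8: π = [0.3330, 0.3335, 0.3335]
t=9: π = [0.3335, 0.3333, 0.3333]
t=10: π = [0.3333, 0.3334, 0.3334]

π = [0.3333, 0.3334, 0.3334]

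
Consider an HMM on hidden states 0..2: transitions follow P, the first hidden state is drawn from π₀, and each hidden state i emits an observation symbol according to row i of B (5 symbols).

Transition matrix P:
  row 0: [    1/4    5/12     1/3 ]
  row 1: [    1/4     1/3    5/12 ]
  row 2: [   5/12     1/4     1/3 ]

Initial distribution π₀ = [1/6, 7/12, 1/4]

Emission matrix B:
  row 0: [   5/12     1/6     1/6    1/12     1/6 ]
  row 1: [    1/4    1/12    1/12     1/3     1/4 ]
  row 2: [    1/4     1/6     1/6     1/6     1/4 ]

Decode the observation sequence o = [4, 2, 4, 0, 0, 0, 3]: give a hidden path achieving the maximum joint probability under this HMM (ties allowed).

path = [1, 2, 2, 0, 2, 0, 1]

t=0: δ = [2.778e-02, 1.458e-01, 6.250e-02]  (obs o_0=4)
t=1: δ = [6.076e-03, 4.051e-03, 1.013e-02]  ψ = [1, 1, 1]  (obs o_1=2)
t=2: δ = [7.033e-04, 6.330e-04, 8.439e-04]  ψ = [2, 0, 2]  (obs o_2=4)
t=3: δ = [1.465e-04, 7.326e-05, 7.033e-05]  ψ = [2, 0, 2]  (obs o_3=0)
t=4: δ = [1.526e-05, 1.526e-05, 1.221e-05]  ψ = [0, 0, 0]  (obs o_4=0)
t=5: δ = [2.120e-06, 1.590e-06, 1.590e-06]  ψ = [2, 0, 1]  (obs o_5=0)
t=6: δ = [5.520e-08, 2.944e-07, 1.178e-07]  ψ = [2, 0, 0]  (obs o_6=3)
backtrack: best end state = 1; path = [1, 2, 2, 0, 2, 0, 1]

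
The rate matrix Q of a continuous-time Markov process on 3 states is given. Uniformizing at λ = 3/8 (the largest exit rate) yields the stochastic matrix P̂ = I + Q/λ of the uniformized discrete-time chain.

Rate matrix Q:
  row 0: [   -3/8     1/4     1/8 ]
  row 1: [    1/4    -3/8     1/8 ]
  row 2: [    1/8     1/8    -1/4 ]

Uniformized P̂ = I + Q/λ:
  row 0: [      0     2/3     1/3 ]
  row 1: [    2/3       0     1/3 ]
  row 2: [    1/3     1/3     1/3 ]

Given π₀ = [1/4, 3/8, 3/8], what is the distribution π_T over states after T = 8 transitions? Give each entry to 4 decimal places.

t=0: π = [0.2500, 0.3750, 0.3750]
t=1: π = [0.3750, 0.2917, 0.3333]
t=2: π = [0.3056, 0.3611, 0.3333]
t=3: π = [0.3519, 0.3148, 0.3333]
t=4: π = [0.3210, 0.3457, 0.3333]
t=5: π = [0.3416, 0.3251, 0.3333]
t=6: π = [0.3278, 0.3388, 0.3333]
t=7: π = [0.3370, 0.3297, 0.3333]
t=8: π = [0.3309, 0.3358, 0.3333]

π = [0.3309, 0.3358, 0.3333]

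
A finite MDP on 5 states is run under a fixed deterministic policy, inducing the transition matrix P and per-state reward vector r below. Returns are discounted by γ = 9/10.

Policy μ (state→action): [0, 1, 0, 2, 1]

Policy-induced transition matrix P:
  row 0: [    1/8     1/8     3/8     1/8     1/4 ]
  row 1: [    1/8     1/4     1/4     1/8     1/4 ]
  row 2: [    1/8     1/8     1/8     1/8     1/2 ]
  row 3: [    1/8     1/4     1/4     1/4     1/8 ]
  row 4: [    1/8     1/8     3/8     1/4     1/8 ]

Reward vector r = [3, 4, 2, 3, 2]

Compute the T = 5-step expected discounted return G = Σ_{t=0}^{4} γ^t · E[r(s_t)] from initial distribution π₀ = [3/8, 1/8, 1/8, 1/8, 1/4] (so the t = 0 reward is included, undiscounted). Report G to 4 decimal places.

t=0: π = [0.3750, 0.1250, 0.1250, 0.1250, 0.2500], E[r] = 2.7500, γ^t·E[r] = 2.750000, running G = 2.750000
t=1: π = [0.1250, 0.1563, 0.3125, 0.1719, 0.2344], E[r] = 2.6094, γ^t·E[r] = 2.348438, running G = 5.098438
t=2: π = [0.1250, 0.1660, 0.2559, 0.1758, 0.2773], E[r] = 2.6328, γ^t·E[r] = 2.132578, running G = 7.231016
t=3: π = [0.1250, 0.1677, 0.2683, 0.1816, 0.2573], E[r] = 2.6421, γ^t·E[r] = 1.926083, running G = 9.157099
t=4: π = [0.1250, 0.1687, 0.2643, 0.1799, 0.2622], E[r] = 2.6422, γ^t·E[r] = 1.733555, running G = 10.890654

G = 10.8907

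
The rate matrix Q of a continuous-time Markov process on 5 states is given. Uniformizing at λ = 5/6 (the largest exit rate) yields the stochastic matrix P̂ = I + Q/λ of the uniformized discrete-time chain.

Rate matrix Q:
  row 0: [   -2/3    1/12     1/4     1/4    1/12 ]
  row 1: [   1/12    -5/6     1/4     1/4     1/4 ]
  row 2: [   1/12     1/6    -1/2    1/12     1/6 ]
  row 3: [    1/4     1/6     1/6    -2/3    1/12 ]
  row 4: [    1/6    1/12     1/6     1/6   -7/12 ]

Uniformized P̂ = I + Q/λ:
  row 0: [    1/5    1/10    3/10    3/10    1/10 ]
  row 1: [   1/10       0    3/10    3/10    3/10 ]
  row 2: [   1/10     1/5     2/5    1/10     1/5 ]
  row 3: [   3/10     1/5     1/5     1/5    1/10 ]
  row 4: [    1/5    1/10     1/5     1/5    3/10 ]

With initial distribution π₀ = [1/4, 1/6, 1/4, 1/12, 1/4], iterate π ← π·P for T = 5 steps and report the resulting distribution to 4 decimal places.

t=0: π = [0.2500, 0.1667, 0.2500, 0.0833, 0.2500]
t=1: π = [0.1667, 0.1167, 0.2917, 0.2167, 0.2083]
t=2: π = [0.1808, 0.1392, 0.2867, 0.1992, 0.1942]
t=3: π = [0.1773, 0.1347, 0.2893, 0.2033, 0.1953]
t=4: π = [0.1779, 0.1358, 0.2891, 0.2023, 0.1949]
t=5: π = [0.1777, 0.1356, 0.2892, 0.2025, 0.1951]

π = [0.1777, 0.1356, 0.2892, 0.2025, 0.1951]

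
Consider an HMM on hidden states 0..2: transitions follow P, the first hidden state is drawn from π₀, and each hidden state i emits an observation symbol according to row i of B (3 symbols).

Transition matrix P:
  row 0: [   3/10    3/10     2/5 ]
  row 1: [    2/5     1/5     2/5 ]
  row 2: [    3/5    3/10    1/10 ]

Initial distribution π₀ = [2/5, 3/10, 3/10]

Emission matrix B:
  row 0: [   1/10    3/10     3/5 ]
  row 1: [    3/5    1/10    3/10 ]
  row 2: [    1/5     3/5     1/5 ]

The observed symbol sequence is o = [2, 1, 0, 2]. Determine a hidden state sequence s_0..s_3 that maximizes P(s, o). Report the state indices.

t=0: δ = [2.400e-01, 9.000e-02, 6.000e-02]  (obs o_0=2)
t=1: δ = [2.160e-02, 7.200e-03, 5.760e-02]  ψ = [0, 0, 0]  (obs o_1=1)
t=2: δ = [3.456e-03, 1.037e-02, 1.728e-03]  ψ = [2, 2, 0]  (obs o_2=0)
t=3: δ = [2.488e-03, 6.221e-04, 8.294e-04]  ψ = [1, 1, 1]  (obs o_3=2)
backtrack: best end state = 0; path = [0, 2, 1, 0]

path = [0, 2, 1, 0]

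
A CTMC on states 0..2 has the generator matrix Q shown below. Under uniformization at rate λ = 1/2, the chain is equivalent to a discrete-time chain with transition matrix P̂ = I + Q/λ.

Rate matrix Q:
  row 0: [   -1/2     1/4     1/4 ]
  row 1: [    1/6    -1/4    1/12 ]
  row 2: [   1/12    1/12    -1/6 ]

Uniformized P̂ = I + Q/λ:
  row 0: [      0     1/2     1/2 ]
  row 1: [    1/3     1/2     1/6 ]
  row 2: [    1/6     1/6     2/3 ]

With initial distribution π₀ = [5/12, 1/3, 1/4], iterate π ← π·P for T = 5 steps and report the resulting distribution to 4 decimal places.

t=0: π = [0.4167, 0.3333, 0.2500]
t=1: π = [0.1528, 0.4167, 0.4306]
t=2: π = [0.2106, 0.3565, 0.4329]
t=3: π = [0.1910, 0.3557, 0.4533]
t=4: π = [0.1941, 0.3489, 0.4570]
t=5: π = [0.1925, 0.3477, 0.4599]

π = [0.1925, 0.3477, 0.4599]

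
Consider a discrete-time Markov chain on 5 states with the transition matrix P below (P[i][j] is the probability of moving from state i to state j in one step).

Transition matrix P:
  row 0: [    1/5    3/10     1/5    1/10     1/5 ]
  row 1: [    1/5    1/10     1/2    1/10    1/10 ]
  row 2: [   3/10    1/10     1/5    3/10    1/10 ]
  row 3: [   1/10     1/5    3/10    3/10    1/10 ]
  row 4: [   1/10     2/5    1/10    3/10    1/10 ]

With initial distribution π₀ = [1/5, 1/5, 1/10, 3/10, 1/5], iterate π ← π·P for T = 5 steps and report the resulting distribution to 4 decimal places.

π = [0.1928, 0.1965, 0.2694, 0.2221, 0.1192]

t=0: π = [0.2000, 0.2000, 0.1000, 0.3000, 0.2000]
t=1: π = [0.1600, 0.2300, 0.2700, 0.2200, 0.1200]
t=2: π = [0.1930, 0.1900, 0.2790, 0.2220, 0.1160]
t=3: π = [0.1941, 0.1956, 0.2676, 0.2234, 0.1193]
t=4: π = [0.1925, 0.1970, 0.2691, 0.2221, 0.1194]
t=5: π = [0.1928, 0.1965, 0.2694, 0.2221, 0.1192]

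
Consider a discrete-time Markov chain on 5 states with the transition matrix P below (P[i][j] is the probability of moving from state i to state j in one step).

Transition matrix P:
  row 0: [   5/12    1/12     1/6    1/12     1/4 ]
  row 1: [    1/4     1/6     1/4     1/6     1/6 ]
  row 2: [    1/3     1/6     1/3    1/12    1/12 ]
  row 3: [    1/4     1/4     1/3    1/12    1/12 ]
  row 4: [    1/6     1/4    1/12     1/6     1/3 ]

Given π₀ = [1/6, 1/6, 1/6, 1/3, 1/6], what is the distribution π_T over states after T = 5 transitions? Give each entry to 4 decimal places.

π = [0.3025, 0.1673, 0.2198, 0.1136, 0.1969]

t=0: π = [0.1667, 0.1667, 0.1667, 0.3333, 0.1667]
t=1: π = [0.2778, 0.1944, 0.2500, 0.1111, 0.1667]
t=2: π = [0.3032, 0.1667, 0.2292, 0.1134, 0.1875]
t=3: π = [0.3040, 0.1665, 0.2220, 0.1128, 0.1946]
t=4: π = [0.3030, 0.1670, 0.2201, 0.1134, 0.1965]
t=5: π = [0.3025, 0.1673, 0.2198, 0.1136, 0.1969]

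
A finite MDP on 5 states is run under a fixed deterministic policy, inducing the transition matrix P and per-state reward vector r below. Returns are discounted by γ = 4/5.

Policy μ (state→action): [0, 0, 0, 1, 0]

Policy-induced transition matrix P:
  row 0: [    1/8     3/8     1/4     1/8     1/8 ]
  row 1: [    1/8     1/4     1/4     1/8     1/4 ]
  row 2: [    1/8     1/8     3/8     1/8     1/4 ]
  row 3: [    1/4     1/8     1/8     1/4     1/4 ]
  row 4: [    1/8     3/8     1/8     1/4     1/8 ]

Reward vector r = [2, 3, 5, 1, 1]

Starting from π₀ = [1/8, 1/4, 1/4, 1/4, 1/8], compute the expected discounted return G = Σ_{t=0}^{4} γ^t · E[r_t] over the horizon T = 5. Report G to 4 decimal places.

G = 8.6481

t=0: π = [0.1250, 0.2500, 0.2500, 0.2500, 0.1250], E[r] = 2.6250, γ^t·E[r] = 2.625000, running G = 2.625000
t=1: π = [0.1563, 0.2188, 0.2344, 0.1719, 0.2188], E[r] = 2.5313, γ^t·E[r] = 2.025000, running G = 4.650000
t=2: π = [0.1465, 0.2461, 0.2305, 0.1738, 0.2031], E[r] = 2.5605, γ^t·E[r] = 1.638750, running G = 6.288750
t=3: π = [0.1467, 0.2432, 0.2317, 0.1721, 0.2063], E[r] = 2.5598, γ^t·E[r] = 1.310625, running G = 7.599375
t=4: π = [0.1465, 0.2437, 0.2317, 0.1723, 0.2059], E[r] = 2.5605, γ^t·E[r] = 1.048763, running G = 8.648138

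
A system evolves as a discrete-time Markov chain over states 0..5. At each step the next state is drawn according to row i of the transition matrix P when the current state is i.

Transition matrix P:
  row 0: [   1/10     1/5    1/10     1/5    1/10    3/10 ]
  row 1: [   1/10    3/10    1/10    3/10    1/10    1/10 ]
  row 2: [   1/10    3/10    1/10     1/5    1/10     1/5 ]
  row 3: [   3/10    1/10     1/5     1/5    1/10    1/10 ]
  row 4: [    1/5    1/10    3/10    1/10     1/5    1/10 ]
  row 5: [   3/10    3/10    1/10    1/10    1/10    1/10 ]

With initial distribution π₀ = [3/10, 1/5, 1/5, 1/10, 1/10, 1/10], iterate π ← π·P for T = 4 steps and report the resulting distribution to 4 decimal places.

t=0: π = [0.3000, 0.2000, 0.2000, 0.1000, 0.1000, 0.1000]
t=1: π = [0.1500, 0.2300, 0.1300, 0.2000, 0.1100, 0.1800]
t=2: π = [0.1870, 0.2230, 0.1420, 0.1940, 0.1110, 0.1430]
t=3: π = [0.1785, 0.2203, 0.1416, 0.1969, 0.1111, 0.1516]
t=4: π = [0.1808, 0.2206, 0.1419, 0.1958, 0.1111, 0.1499]

π = [0.1808, 0.2206, 0.1419, 0.1958, 0.1111, 0.1499]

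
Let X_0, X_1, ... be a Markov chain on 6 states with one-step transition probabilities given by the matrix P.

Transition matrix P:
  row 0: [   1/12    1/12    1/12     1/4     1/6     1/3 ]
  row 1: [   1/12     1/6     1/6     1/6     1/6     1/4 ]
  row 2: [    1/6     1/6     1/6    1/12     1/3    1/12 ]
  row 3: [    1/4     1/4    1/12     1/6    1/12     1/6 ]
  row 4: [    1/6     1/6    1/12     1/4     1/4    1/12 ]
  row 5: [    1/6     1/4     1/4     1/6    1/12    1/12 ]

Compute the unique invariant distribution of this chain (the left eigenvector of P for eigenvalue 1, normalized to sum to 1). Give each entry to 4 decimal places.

π = [0.1538, 0.1830, 0.1380, 0.1826, 0.1751, 0.1675]

Balance equations π_j = Σ_i π_i·P[i][j]:
  π_0 = 1/12·π_0 + 1/12·π_1 + 1/6·π_2 + 1/4·π_3 + 1/6·π_4 + 1/6·π_5
  π_1 = 1/12·π_0 + 1/6·π_1 + 1/6·π_2 + 1/4·π_3 + 1/6·π_4 + 1/4·π_5
  π_2 = 1/12·π_0 + 1/6·π_1 + 1/6·π_2 + 1/12·π_3 + 1/12·π_4 + 1/4·π_5
  π_3 = 1/4·π_0 + 1/6·π_1 + 1/12·π_2 + 1/6·π_3 + 1/4·π_4 + 1/6·π_5
  π_4 = 1/6·π_0 + 1/6·π_1 + 1/3·π_2 + 1/12·π_3 + 1/4·π_4 + 1/12·π_5
  normalize: π_0 + π_1 + π_2 + π_3 + π_4 + π_5 = 1
Solving the linear system gives exactly π = [13738/89317, 16347/89317, 12326/89317, 16307/89317, 15638/89317, 14961/89317].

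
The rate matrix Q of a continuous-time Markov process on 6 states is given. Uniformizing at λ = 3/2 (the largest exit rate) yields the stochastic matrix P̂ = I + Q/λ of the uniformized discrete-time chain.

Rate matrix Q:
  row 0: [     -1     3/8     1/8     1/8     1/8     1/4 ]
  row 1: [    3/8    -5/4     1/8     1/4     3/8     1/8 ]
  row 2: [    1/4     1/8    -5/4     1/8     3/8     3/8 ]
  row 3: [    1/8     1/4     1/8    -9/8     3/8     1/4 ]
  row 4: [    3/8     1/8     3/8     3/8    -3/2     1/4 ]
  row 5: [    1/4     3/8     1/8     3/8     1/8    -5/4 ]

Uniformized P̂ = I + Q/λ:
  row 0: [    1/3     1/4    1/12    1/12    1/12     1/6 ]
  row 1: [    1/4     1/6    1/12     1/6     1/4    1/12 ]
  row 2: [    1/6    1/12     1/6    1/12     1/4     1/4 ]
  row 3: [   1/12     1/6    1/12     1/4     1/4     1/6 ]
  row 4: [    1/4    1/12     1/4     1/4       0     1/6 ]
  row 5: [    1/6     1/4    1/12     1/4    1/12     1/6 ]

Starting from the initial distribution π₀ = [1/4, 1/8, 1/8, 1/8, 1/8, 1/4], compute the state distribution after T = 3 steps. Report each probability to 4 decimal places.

π = [0.2151, 0.1757, 0.1183, 0.1800, 0.1494, 0.1615]

t=0: π = [0.2500, 0.1250, 0.1250, 0.1250, 0.1250, 0.2500]
t=1: π = [0.2188, 0.1875, 0.1146, 0.1771, 0.1354, 0.1667]
t=2: π = [0.2153, 0.1780, 0.1155, 0.1788, 0.1519, 0.1606]
t=3: π = [0.2151, 0.1757, 0.1183, 0.1800, 0.1494, 0.1615]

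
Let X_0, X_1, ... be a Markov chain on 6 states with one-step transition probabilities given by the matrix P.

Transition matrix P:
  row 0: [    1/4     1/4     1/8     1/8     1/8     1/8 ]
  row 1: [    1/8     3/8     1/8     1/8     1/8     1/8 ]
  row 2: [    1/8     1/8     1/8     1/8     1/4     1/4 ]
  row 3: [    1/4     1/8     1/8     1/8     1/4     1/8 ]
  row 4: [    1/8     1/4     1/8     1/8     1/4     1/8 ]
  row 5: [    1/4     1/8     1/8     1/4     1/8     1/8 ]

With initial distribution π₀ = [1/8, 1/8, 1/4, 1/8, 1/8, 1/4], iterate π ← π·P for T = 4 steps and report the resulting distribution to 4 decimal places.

π = [0.1834, 0.2272, 0.1250, 0.1426, 0.1812, 0.1406]

t=0: π = [0.1250, 0.1250, 0.2500, 0.1250, 0.1250, 0.2500]
t=1: π = [0.1875, 0.1875, 0.1250, 0.1563, 0.1875, 0.1563]
t=2: π = [0.1875, 0.2188, 0.1250, 0.1445, 0.1836, 0.1406]
t=3: π = [0.1841, 0.2261, 0.1250, 0.1426, 0.1816, 0.1406]
t=4: π = [0.1834, 0.2272, 0.1250, 0.1426, 0.1812, 0.1406]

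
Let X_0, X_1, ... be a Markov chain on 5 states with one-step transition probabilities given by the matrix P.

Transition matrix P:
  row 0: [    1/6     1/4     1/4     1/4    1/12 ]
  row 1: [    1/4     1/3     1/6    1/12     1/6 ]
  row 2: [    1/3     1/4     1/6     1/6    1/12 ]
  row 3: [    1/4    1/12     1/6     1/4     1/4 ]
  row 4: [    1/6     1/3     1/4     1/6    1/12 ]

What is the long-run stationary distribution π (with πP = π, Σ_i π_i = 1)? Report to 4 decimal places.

π = [0.2356, 0.2522, 0.1975, 0.1803, 0.1344]

Balance equations π_j = Σ_i π_i·P[i][j]:
  π_0 = 1/6·π_0 + 1/4·π_1 + 1/3·π_2 + 1/4·π_3 + 1/6·π_4
  π_1 = 1/4·π_0 + 1/3·π_1 + 1/4·π_2 + 1/12·π_3 + 1/3·π_4
  π_2 = 1/4·π_0 + 1/6·π_1 + 1/6·π_2 + 1/6·π_3 + 1/4·π_4
  π_3 = 1/4·π_0 + 1/12·π_1 + 1/6·π_2 + 1/4·π_3 + 1/6·π_4
  normalize: π_0 + π_1 + π_2 + π_3 + π_4 = 1
Solving the linear system gives exactly π = [4716/20015, 5047/20015, 3953/20015, 3609/20015, 538/4003].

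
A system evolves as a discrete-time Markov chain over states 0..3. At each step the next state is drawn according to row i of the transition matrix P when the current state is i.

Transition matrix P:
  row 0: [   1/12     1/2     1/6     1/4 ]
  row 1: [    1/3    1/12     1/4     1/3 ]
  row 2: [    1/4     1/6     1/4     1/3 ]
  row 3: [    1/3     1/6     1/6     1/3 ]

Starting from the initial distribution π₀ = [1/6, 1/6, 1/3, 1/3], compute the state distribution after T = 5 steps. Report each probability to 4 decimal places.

π = [0.2532, 0.2316, 0.2029, 0.3123]

t=0: π = [0.1667, 0.1667, 0.3333, 0.3333]
t=1: π = [0.2639, 0.2083, 0.2083, 0.3194]
t=2: π = [0.2500, 0.2373, 0.2014, 0.3113]
t=3: π = [0.2541, 0.2302, 0.2032, 0.3125]
t=4: π = [0.2529, 0.2322, 0.2028, 0.3122]
t=5: π = [0.2532, 0.2316, 0.2029, 0.3123]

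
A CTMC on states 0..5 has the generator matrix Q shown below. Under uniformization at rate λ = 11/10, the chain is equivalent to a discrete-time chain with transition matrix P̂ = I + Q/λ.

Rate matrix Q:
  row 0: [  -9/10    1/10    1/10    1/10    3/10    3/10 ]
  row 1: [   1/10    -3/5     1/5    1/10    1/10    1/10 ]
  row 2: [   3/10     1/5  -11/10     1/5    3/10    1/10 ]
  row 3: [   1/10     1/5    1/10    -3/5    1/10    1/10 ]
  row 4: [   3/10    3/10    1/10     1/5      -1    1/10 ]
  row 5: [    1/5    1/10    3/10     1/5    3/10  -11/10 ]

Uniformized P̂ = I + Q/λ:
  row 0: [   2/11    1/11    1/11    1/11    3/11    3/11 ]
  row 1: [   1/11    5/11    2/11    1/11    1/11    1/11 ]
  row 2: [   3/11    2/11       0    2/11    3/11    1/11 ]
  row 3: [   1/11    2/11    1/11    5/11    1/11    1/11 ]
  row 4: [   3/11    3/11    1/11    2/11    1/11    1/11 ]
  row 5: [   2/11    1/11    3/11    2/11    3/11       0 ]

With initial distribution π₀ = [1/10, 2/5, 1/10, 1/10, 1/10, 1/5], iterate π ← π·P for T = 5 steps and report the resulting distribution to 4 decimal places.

t=0: π = [0.1000, 0.4000, 0.1000, 0.1000, 0.1000, 0.2000]
t=1: π = [0.1545, 0.2727, 0.1545, 0.1636, 0.1636, 0.0909]
t=2: π = [0.1711, 0.2488, 0.1182, 0.1876, 0.1636, 0.1107]
t=3: π = [0.1678, 0.2389, 0.1229, 0.1948, 0.1636, 0.1119]
t=4: π = [0.1684, 0.2364, 0.1218, 0.1980, 0.1641, 0.1112]
t=5: π = [0.1683, 0.2358, 0.1216, 0.1990, 0.1639, 0.1114]

π = [0.1683, 0.2358, 0.1216, 0.1990, 0.1639, 0.1114]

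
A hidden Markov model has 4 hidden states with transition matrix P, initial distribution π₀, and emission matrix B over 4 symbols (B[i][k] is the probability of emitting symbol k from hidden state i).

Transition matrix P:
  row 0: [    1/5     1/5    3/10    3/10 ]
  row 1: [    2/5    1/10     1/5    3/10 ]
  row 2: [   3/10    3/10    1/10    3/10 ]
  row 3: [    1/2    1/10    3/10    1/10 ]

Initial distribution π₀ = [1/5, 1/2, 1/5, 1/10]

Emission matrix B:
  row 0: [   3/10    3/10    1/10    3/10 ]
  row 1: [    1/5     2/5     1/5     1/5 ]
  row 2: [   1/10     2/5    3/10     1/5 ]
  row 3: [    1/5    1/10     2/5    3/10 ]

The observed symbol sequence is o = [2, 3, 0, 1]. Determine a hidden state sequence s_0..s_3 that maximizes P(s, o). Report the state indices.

t=0: δ = [2.000e-02, 1.000e-01, 6.000e-02, 4.000e-02]  (obs o_0=2)
t=1: δ = [1.200e-02, 3.600e-03, 4.000e-03, 9.000e-03]  ψ = [1, 2, 1, 1]  (obs o_1=3)
t=2: δ = [1.350e-03, 4.800e-04, 3.600e-04, 7.200e-04]  ψ = [3, 0, 0, 0]  (obs o_2=0)
t=3: δ = [1.080e-04, 1.080e-04, 1.620e-04, 4.050e-05]  ψ = [3, 0, 0, 0]  (obs o_3=1)
backtrack: best end state = 2; path = [1, 3, 0, 2]

path = [1, 3, 0, 2]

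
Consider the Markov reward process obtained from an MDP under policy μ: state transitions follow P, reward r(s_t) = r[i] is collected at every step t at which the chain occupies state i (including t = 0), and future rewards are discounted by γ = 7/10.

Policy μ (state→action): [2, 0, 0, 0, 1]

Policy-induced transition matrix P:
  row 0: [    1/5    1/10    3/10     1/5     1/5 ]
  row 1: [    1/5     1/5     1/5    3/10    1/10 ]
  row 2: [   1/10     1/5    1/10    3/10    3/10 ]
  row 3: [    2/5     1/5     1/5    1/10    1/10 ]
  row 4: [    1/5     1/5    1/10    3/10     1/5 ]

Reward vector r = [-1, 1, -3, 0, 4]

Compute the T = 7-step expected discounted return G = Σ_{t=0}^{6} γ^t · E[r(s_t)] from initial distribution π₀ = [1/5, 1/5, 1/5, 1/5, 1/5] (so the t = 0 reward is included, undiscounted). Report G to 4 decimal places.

G = 0.4322

t=0: π = [0.2000, 0.2000, 0.2000, 0.2000, 0.2000], E[r] = 0.2000, γ^t·E[r] = 0.200000, running G = 0.200000
t=1: π = [0.2200, 0.1800, 0.1800, 0.2400, 0.1800], E[r] = 0.1400, γ^t·E[r] = 0.098000, running G = 0.298000
t=2: π = [0.2300, 0.1780, 0.1860, 0.2300, 0.1760], E[r] = 0.0940, γ^t·E[r] = 0.046060, running G = 0.344060
t=3: π = [0.2274, 0.1770, 0.1868, 0.2310, 0.1778], E[r] = 0.1004, γ^t·E[r] = 0.034437, running G = 0.378497
t=4: π = [0.2275, 0.1773, 0.1863, 0.2311, 0.1779], E[r] = 0.1024, γ^t·E[r] = 0.024591, running G = 0.403088
t=5: π = [0.2276, 0.1772, 0.1863, 0.2310, 0.1778], E[r] = 0.1018, γ^t·E[r] = 0.017116, running G = 0.420204
t=6: π = [0.2276, 0.1772, 0.1863, 0.2310, 0.1778], E[r] = 0.1019, γ^t·E[r] = 0.011983, running G = 0.432187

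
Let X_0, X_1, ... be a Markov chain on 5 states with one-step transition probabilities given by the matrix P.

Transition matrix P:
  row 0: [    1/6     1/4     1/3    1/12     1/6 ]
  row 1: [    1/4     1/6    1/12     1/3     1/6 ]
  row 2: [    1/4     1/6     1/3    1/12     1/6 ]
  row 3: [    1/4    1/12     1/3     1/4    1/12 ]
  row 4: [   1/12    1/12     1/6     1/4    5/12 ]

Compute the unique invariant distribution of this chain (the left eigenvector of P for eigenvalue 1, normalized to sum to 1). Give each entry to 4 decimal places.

Balance equations π_j = Σ_i π_i·P[i][j]:
  π_0 = 1/6·π_0 + 1/4·π_1 + 1/4·π_2 + 1/4·π_3 + 1/12·π_4
  π_1 = 1/4·π_0 + 1/6·π_1 + 1/6·π_2 + 1/12·π_3 + 1/12·π_4
  π_2 = 1/3·π_0 + 1/12·π_1 + 1/3·π_2 + 1/3·π_3 + 1/6·π_4
  π_3 = 1/12·π_0 + 1/3·π_1 + 1/12·π_2 + 1/4·π_3 + 1/4·π_4
  normalize: π_0 + π_1 + π_2 + π_3 + π_4 = 1
Solving the linear system gives exactly π = [488/2443, 369/2443, 640/2443, 907/4886, 985/4886].

π = [0.1998, 0.1510, 0.2620, 0.1856, 0.2016]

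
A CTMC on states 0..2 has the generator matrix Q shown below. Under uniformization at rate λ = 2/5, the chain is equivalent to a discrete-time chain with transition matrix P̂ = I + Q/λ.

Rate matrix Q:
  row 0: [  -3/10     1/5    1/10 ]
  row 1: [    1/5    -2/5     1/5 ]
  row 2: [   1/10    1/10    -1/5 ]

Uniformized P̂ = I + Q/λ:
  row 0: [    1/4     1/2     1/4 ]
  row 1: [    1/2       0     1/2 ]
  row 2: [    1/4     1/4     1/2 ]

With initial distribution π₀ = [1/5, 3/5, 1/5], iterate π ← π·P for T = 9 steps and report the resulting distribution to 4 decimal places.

π = [0.3158, 0.2631, 0.4211]

t=0: π = [0.2000, 0.6000, 0.2000]
t=1: π = [0.4000, 0.1500, 0.4500]
t=2: π = [0.2875, 0.3125, 0.4000]
t=3: π = [0.3281, 0.2438, 0.4281]
t=4: π = [0.3109, 0.2711, 0.4180]
t=5: π = [0.3178, 0.2600, 0.4223]
t=6: π = [0.3150, 0.2645, 0.4206]
t=7: π = [0.3161, 0.2626, 0.4213]
t=8: π = [0.3157, 0.2634, 0.4210]
t=9: π = [0.3158, 0.2631, 0.4211]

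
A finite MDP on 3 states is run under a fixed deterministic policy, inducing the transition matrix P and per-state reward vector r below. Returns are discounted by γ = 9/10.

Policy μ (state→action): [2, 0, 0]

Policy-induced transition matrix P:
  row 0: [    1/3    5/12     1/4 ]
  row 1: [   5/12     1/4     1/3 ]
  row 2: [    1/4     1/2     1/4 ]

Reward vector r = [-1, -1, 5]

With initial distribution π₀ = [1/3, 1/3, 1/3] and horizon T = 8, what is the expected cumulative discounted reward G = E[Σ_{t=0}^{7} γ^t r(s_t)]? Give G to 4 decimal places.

t=0: π = [0.3333, 0.3333, 0.3333], E[r] = 1.0000, γ^t·E[r] = 1.000000, running G = 1.000000
t=1: π = [0.3333, 0.3889, 0.2778], E[r] = 0.6667, γ^t·E[r] = 0.600000, running G = 1.600000
t=2: π = [0.3426, 0.3750, 0.2824], E[r] = 0.6944, γ^t·E[r] = 0.562500, running G = 2.162500
t=3: π = [0.3410, 0.3777, 0.2813], E[r] = 0.6875, γ^t·E[r] = 0.501188, running G = 2.663688
t=4: π = [0.3414, 0.3772, 0.2815], E[r] = 0.6889, γ^t·E[r] = 0.451955, running G = 3.115642
t=5: π = [0.3413, 0.3773, 0.2814], E[r] = 0.6886, γ^t·E[r] = 0.406598, running G = 3.522240
t=6: π = [0.3413, 0.3772, 0.2814], E[r] = 0.6886, γ^t·E[r] = 0.365967, running G = 3.888207
t=7: π = [0.3413, 0.3772, 0.2814], E[r] = 0.6886, γ^t·E[r] = 0.329365, running G = 4.217573

G = 4.2176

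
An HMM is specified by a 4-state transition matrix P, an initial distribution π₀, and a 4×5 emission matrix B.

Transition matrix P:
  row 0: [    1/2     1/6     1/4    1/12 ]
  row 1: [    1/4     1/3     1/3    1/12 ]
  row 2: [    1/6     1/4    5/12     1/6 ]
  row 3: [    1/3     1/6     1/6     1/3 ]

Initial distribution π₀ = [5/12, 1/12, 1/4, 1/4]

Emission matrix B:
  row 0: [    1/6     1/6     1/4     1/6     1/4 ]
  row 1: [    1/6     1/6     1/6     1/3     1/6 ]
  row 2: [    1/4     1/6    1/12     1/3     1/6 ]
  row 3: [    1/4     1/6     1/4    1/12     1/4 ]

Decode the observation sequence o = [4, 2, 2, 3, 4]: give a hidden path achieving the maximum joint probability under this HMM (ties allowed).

path = [0, 0, 0, 0, 0]

t=0: δ = [1.042e-01, 1.389e-02, 4.167e-02, 6.250e-02]  (obs o_0=4)
t=1: δ = [1.302e-02, 2.894e-03, 2.170e-03, 5.208e-03]  ψ = [0, 0, 0, 3]  (obs o_1=2)
t=2: δ = [1.628e-03, 3.617e-04, 2.713e-04, 4.340e-04]  ψ = [0, 0, 0, 3]  (obs o_2=2)
t=3: δ = [1.356e-04, 9.042e-05, 1.356e-04, 1.206e-05]  ψ = [0, 0, 0, 3]  (obs o_3=3)
t=4: δ = [1.695e-05, 5.651e-06, 9.419e-06, 5.651e-06]  ψ = [0, 2, 2, 2]  (obs o_4=4)
backtrack: best end state = 0; path = [0, 0, 0, 0, 0]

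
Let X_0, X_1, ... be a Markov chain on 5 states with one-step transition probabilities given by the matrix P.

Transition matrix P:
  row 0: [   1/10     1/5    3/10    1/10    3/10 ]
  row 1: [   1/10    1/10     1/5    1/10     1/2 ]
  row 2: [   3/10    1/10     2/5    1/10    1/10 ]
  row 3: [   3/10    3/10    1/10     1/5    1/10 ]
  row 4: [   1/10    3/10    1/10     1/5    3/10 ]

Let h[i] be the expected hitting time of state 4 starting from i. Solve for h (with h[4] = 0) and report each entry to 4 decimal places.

First-step conditioning: h[4] = 0; for i ≠ 4, h[i] = 1 + Σ_k P[i][k]·h[k].
  h[0] = 1 + 1/10·h[0] + 1/5·h[1] + 3/10·h[2] + 1/10·h[3]
  h[1] = 1 + 1/10·h[0] + 1/10·h[1] + 1/5·h[2] + 1/10·h[3]
  h[2] = 1 + 3/10·h[0] + 1/10·h[1] + 2/5·h[2] + 1/10·h[3]
  h[3] = 1 + 3/10·h[0] + 3/10·h[1] + 1/10·h[2] + 1/5·h[3]
Solving the 4×4 linear system over states ≠ 4 gives exactly h = [882/223, 702/223, 1098/223, 1010/223, 0] (h[4] = 0 is the target).

h = [3.9552, 3.1480, 4.9238, 4.5291, 0.0000]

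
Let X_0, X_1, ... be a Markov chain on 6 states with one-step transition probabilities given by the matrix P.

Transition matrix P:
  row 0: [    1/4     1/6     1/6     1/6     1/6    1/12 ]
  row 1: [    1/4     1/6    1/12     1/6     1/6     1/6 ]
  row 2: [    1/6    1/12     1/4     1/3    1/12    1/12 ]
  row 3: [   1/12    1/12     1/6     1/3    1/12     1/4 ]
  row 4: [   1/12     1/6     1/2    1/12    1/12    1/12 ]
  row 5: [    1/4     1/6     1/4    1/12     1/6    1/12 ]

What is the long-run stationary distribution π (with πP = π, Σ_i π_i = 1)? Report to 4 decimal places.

Balance equations π_j = Σ_i π_i·P[i][j]:
  π_0 = 1/4·π_0 + 1/4·π_1 + 1/6·π_2 + 1/12·π_3 + 1/12·π_4 + 1/4·π_5
  π_1 = 1/6·π_0 + 1/6·π_1 + 1/12·π_2 + 1/12·π_3 + 1/6·π_4 + 1/6·π_5
  π_2 = 1/6·π_0 + 1/12·π_1 + 1/4·π_2 + 1/6·π_3 + 1/2·π_4 + 1/4·π_5
  π_3 = 1/6·π_0 + 1/6·π_1 + 1/3·π_2 + 1/3·π_3 + 1/12·π_4 + 1/12·π_5
  π_4 = 1/6·π_0 + 1/6·π_1 + 1/12·π_2 + 1/12·π_3 + 1/12·π_4 + 1/6·π_5
  normalize: π_0 + π_1 + π_2 + π_3 + π_4 + π_5 = 1
Solving the linear system gives exactly π = [37060/212243, 27495/212243, 47843/212243, 46703/212243, 25380/212243, 27762/212243].

π = [0.1746, 0.1295, 0.2254, 0.2200, 0.1196, 0.1308]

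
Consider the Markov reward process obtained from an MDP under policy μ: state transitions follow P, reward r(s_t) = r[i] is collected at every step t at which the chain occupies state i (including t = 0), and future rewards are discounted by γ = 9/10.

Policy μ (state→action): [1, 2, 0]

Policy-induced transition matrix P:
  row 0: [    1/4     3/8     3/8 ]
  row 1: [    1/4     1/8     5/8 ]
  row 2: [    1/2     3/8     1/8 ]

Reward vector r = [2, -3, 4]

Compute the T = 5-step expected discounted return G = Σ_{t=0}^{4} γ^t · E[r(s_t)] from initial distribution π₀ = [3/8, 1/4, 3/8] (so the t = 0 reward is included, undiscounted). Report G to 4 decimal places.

G = 5.2100

t=0: π = [0.3750, 0.2500, 0.3750], E[r] = 1.5000, γ^t·E[r] = 1.500000, running G = 1.500000
t=1: π = [0.3438, 0.3125, 0.3438], E[r] = 1.1250, γ^t·E[r] = 1.012500, running G = 2.512500
t=2: π = [0.3359, 0.2969, 0.3672], E[r] = 1.2500, γ^t·E[r] = 1.012500, running G = 3.525000
t=3: π = [0.3418, 0.3008, 0.3574], E[r] = 1.2109, γ^t·E[r] = 0.882773, running G = 4.407773
t=4: π = [0.3394, 0.2998, 0.3608], E[r] = 1.2227, γ^t·E[r] = 0.802185, running G = 5.209958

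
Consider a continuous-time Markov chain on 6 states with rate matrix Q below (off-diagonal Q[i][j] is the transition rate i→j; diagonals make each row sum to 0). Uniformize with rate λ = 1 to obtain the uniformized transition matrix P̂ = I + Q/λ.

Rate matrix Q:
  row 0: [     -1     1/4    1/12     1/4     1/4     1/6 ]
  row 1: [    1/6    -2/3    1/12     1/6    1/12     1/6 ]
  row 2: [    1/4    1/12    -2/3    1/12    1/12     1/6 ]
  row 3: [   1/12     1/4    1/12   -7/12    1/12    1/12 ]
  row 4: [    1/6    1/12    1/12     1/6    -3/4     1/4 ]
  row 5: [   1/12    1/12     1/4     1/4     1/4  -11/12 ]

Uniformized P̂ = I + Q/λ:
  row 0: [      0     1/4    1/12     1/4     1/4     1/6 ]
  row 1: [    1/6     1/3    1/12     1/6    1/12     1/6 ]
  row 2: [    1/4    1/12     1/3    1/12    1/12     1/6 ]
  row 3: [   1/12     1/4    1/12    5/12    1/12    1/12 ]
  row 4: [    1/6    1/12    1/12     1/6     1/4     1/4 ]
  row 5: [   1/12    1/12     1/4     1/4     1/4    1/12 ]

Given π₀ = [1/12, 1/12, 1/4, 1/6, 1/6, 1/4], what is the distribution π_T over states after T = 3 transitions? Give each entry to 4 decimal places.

π = [0.1264, 0.1876, 0.1470, 0.2342, 0.1563, 0.1483]

t=0: π = [0.0833, 0.0833, 0.2500, 0.1667, 0.1667, 0.2500]
t=1: π = [0.1389, 0.1458, 0.1875, 0.2153, 0.1667, 0.1458]
t=2: π = [0.1291, 0.1788, 0.1545, 0.2286, 0.1586, 0.1505]
t=3: π = [0.1264, 0.1876, 0.1470, 0.2342, 0.1563, 0.1483]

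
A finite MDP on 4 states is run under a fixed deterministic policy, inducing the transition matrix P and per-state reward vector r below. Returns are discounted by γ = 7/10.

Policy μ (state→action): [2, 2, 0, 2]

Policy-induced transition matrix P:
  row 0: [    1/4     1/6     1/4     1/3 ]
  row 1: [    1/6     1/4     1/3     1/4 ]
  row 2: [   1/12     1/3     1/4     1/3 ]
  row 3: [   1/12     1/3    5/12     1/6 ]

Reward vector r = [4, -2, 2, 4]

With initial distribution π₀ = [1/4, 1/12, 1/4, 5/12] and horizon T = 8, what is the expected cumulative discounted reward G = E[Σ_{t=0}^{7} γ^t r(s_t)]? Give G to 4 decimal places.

G = 6.5078

t=0: π = [0.2500, 0.0833, 0.2500, 0.4167], E[r] = 3.0000, γ^t·E[r] = 3.000000, running G = 3.000000
t=1: π = [0.1319, 0.2847, 0.3264, 0.2569], E[r] = 1.6389, γ^t·E[r] = 1.147222, running G = 4.147222
t=2: π = [0.1291, 0.2876, 0.3166, 0.2668], E[r] = 1.6412, γ^t·E[r] = 0.804190, running G = 4.951412
t=3: π = [0.1288, 0.2879, 0.3184, 0.2649], E[r] = 1.6360, γ^t·E[r] = 0.561146, running G = 5.512558
t=4: π = [0.1288, 0.2879, 0.3181, 0.2652], E[r] = 1.6365, γ^t·E[r] = 0.392914, running G = 5.905473
t=5: π = [0.1288, 0.2879, 0.3182, 0.2651], E[r] = 1.6364, γ^t·E[r] = 0.275021, running G = 6.180494
t=6: π = [0.1288, 0.2879, 0.3182, 0.2652], E[r] = 1.6364, γ^t·E[r] = 0.192517, running G = 6.373011
t=7: π = [0.1288, 0.2879, 0.3182, 0.2652], E[r] = 1.6364, γ^t·E[r] = 0.134762, running G = 6.507773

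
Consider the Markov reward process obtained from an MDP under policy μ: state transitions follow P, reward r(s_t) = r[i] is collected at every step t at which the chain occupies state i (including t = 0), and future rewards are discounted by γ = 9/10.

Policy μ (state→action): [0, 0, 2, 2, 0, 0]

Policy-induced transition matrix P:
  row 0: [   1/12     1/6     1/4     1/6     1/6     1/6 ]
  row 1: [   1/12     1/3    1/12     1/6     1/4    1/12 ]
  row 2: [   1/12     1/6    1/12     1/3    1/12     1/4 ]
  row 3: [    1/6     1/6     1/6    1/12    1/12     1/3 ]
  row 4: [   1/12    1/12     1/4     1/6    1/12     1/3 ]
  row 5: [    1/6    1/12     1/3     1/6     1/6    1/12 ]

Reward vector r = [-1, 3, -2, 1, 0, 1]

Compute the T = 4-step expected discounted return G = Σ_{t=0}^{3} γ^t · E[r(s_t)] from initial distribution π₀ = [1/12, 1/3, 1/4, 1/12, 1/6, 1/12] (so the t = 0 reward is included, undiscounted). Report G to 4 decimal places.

G = 1.7251

t=0: π = [0.0833, 0.3333, 0.2500, 0.0833, 0.1667, 0.0833], E[r] = 0.5833, γ^t·E[r] = 0.583333, running G = 0.583333
t=1: π = [0.0972, 0.2014, 0.1528, 0.2014, 0.1528, 0.1944], E[r] = 0.5972, γ^t·E[r] = 0.537500, running G = 1.120833
t=2: π = [0.1163, 0.1713, 0.1904, 0.1753, 0.1412, 0.2054], E[r] = 0.3976, γ^t·E[r] = 0.322031, running G = 1.442865
t=3: π = [0.1151, 0.1663, 0.1922, 0.1838, 0.1387, 0.2039], E[r] = 0.3872, γ^t·E[r] = 0.282234, running G = 1.725099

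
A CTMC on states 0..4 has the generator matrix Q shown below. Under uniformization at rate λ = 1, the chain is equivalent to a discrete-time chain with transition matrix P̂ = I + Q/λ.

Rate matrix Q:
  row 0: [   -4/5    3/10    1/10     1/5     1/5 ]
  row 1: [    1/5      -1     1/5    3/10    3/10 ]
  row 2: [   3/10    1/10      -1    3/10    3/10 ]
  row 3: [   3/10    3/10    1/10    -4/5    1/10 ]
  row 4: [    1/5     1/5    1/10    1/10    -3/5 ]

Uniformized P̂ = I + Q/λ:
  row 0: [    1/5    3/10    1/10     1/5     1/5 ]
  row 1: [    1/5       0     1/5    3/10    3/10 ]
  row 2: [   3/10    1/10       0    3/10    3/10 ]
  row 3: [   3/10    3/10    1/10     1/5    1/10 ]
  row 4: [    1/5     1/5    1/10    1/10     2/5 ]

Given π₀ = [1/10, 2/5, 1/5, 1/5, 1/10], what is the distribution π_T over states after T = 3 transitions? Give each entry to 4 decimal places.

t=0: π = [0.1000, 0.4000, 0.2000, 0.2000, 0.1000]
t=1: π = [0.2400, 0.1300, 0.1200, 0.2500, 0.2600]
t=2: π = [0.2370, 0.2110, 0.1010, 0.1990, 0.2520]
t=3: π = [0.2300, 0.1913, 0.1110, 0.2060, 0.2617]

π = [0.2300, 0.1913, 0.1110, 0.2060, 0.2617]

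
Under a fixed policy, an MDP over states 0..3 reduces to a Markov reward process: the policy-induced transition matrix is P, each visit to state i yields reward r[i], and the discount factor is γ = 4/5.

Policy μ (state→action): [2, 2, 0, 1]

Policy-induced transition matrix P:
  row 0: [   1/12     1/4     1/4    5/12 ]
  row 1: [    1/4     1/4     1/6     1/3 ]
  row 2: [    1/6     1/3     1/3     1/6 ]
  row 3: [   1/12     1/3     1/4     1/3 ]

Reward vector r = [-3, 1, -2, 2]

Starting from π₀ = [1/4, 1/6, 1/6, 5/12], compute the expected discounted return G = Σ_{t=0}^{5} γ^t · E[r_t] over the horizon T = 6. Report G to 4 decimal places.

G = -0.1116

t=0: π = [0.2500, 0.1667, 0.1667, 0.4167], E[r] = -0.0833, γ^t·E[r] = -0.083333, running G = -0.083333
t=1: π = [0.1250, 0.2986, 0.2500, 0.3264], E[r] = 0.0764, γ^t·E[r] = 0.061111, running G = -0.022222
t=2: π = [0.1539, 0.2980, 0.2459, 0.3021], E[r] = -0.0515, γ^t·E[r] = -0.032963, running G = -0.055185
t=3: π = [0.1535, 0.2957, 0.2457, 0.3052], E[r] = -0.0458, γ^t·E[r] = -0.023457, running G = -0.078642
t=4: π = [0.1531, 0.2959, 0.2458, 0.3052], E[r] = -0.0446, γ^t·E[r] = -0.018288, running G = -0.096930
t=5: π = [0.1531, 0.2959, 0.2458, 0.3051], E[r] = -0.0449, γ^t·E[r] = -0.014716, running G = -0.111646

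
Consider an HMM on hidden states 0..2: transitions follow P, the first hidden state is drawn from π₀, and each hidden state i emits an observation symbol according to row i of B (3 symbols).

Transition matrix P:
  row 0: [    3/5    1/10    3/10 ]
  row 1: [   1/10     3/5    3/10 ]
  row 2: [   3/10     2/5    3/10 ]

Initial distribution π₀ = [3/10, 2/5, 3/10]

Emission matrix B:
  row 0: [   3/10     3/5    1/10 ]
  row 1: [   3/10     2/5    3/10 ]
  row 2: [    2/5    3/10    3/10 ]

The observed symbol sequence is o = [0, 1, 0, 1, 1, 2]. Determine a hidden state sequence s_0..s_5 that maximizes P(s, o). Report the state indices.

t=0: δ = [9.000e-02, 1.200e-01, 1.200e-01]  (obs o_0=0)
t=1: δ = [3.240e-02, 2.880e-02, 1.080e-02]  ψ = [0, 1, 1]  (obs o_1=1)
t=2: δ = [5.832e-03, 5.184e-03, 3.888e-03]  ψ = [0, 1, 0]  (obs o_2=0)
t=3: δ = [2.100e-03, 1.244e-03, 5.249e-04]  ψ = [0, 1, 0]  (obs o_3=1)
t=4: δ = [7.558e-04, 2.986e-04, 1.890e-04]  ψ = [0, 1, 0]  (obs o_4=1)
t=5: δ = [4.535e-05, 5.375e-05, 6.802e-05]  ψ = [0, 1, 0]  (obs o_5=2)
backtrack: best end state = 2; path = [0, 0, 0, 0, 0, 2]

path = [0, 0, 0, 0, 0, 2]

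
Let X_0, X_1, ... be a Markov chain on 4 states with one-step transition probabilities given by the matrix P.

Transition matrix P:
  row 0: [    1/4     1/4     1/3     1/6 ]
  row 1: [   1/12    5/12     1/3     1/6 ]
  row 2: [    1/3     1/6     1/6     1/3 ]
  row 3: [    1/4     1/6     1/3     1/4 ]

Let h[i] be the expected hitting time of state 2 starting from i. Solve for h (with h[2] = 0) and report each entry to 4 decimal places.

h = [3.0000, 3.0000, 0.0000, 3.0000]

First-step conditioning: h[2] = 0; for i ≠ 2, h[i] = 1 + Σ_k P[i][k]·h[k].
  h[0] = 1 + 1/4·h[0] + 1/4·h[1] + 1/6·h[3]
  h[1] = 1 + 1/12·h[0] + 5/12·h[1] + 1/6·h[3]
  h[3] = 1 + 1/4·h[0] + 1/6·h[1] + 1/4·h[3]
Solving the 3×3 linear system over states ≠ 2 gives exactly h = [3, 3, 0, 3] (h[2] = 0 is the target).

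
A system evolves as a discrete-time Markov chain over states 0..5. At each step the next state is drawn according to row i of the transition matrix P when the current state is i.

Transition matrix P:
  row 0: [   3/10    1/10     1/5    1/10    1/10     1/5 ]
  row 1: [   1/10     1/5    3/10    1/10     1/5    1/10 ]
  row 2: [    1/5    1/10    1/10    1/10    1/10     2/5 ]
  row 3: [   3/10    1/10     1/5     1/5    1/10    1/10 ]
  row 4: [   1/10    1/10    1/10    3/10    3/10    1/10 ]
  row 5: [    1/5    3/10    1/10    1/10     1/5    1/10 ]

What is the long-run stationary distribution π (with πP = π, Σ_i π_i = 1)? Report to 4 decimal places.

π = [0.2038, 0.1489, 0.1649, 0.1477, 0.1648, 0.1699]

Balance equations π_j = Σ_i π_i·P[i][j]:
  π_0 = 3/10·π_0 + 1/10·π_1 + 1/5·π_2 + 3/10·π_3 + 1/10·π_4 + 1/5·π_5
  π_1 = 1/10·π_0 + 1/5·π_1 + 1/10·π_2 + 1/10·π_3 + 1/10·π_4 + 3/10·π_5
  π_2 = 1/5·π_0 + 3/10·π_1 + 1/10·π_2 + 1/5·π_3 + 1/10·π_4 + 1/10·π_5
  π_3 = 1/10·π_0 + 1/10·π_1 + 1/10·π_2 + 1/5·π_3 + 3/10·π_4 + 1/10·π_5
  π_4 = 1/10·π_0 + 1/5·π_1 + 1/10·π_2 + 1/10·π_3 + 3/10·π_4 + 1/5·π_5
  normalize: π_0 + π_1 + π_2 + π_3 + π_4 + π_5 = 1
Solving the linear system gives exactly π = [16818/82529, 12285/82529, 13611/82529, 12193/82529, 13604/82529, 14018/82529].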